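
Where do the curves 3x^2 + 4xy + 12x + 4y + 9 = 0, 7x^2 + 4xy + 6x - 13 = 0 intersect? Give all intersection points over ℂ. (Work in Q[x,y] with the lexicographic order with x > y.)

{(-1, -3), (3/8 + sqrt(217)/8, -81/32 - 3*sqrt(217)/32), (3/8 - sqrt(217)/8, -81/32 + 3*sqrt(217)/32)}

Compute a lex Gröbner basis by Buchberger's algorithm.
f_1 = 3x^2 + 4xy + 12x + 4y + 9, LT = x^2.
f_2 = 7x^2 + 4xy + 6x - 13, LT = x^2.

S(f_1,f_2): lcm = x^2. S = 16/21xy + 22/7x + 4/3y + 34/7.
  reduce S modulo (f_1, f_2):
  remainder 16/21xy + 22/7x + 4/3y + 34/7 ≠ 0; add h_3 = 16/21xy + 22/7x + 4/3y + 34/7 to the basis.

S(f_1,h_3): lcm = x^2y. S = -33/8x^2 + 4/3xy^2 + 9/4xy - 51/8x + 4/3y^2 + 3y.
  reduce S modulo (f_1, f_2, h_3):
  remainder 27/32x - y^2 - 63/16y - 63/32 ≠ 0; add h_4 = 27/32x - y^2 - 63/16y - 63/32 to the basis.

S(h_3,h_4): lcm = xy. S = 33/8x + 32/27y^3 + 14/3y^2 + 49/12y + 51/8.
  reduce S modulo (f_1, f_2, h_3, h_4):
  remainder 32/27y^3 + 86/9y^2 + 70/3y + 16 ≠ 0; add h_5 = 32/27y^3 + 86/9y^2 + 70/3y + 16 to the basis.

The other S-polynomials (S(f_2,h_3), S(f_1,h_4), S(f_2,h_4), S(f_1,h_5), S(f_2,h_5), S(h_3,h_5), S(h_4,h_5)) all reduce to 0 modulo the current basis, so we have a Gröbner basis.
Inter-reduce: drop elements whose leading term is divisible by another's, tail-reduce, and make monic.
Reduced Gröbner basis: {x - 32/27y^2 - 14/3y - 7/3, y^3 + 129/16y^2 + 315/16y + 27/2}.

Since the basis is lex-ordered, y^3 + 129/16y^2 + 315/16y + 27/2 is univariate in y. Its roots are {-3, -81/32 - 3*sqrt(217)/32, -81/32 + 3*sqrt(217)/32}. Back-substituting each root into the other basis elements fixes the other coordinates.
  y = -3: the earlier basis element becomes x + 1 = 0, giving x = -1 — point (-1, -3).
  y = -81/32 - 3*sqrt(217)/32: the earlier basis element becomes x - sqrt(217)/8 - 3/8 = 0, giving x = 3/8 + sqrt(217)/8 — point (3/8 + sqrt(217)/8, -81/32 - 3*sqrt(217)/32).
  y = -81/32 + 3*sqrt(217)/32: the earlier basis element becomes x - 3/8 + sqrt(217)/8 = 0, giving x = 3/8 - sqrt(217)/8 — point (3/8 - sqrt(217)/8, -81/32 + 3*sqrt(217)/32).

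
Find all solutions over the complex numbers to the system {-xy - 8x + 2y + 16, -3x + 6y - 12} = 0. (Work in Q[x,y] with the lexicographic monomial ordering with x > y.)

Compute a lex Gröbner basis by Buchberger's algorithm.
f_1 = -xy - 8x + 2y + 16, LT = xy.
f_2 = -3x + 6y - 12, LT = x.

S(f_1,f_2): lcm = xy. S = 8x + 2y^2 - 6y - 16.
  reduce S modulo (f_1, f_2):
  remainder 2y^2 + 10y - 48 ≠ 0; add h_3 = 2y^2 + 10y - 48 to the basis.

The other S-polynomials (S(f_1,h_3), S(f_2,h_3)) all reduce to 0 modulo the current basis, so we have a Gröbner basis.
Inter-reduce: drop elements whose leading term is divisible by another's, tail-reduce, and make monic.
Reduced Gröbner basis: {x - 2y + 4, y^2 + 5y - 24}.

A lex Gröbner basis eliminates variables successively. Here y^2 + 5y - 24 depends only on y, with roots {-8, 3}; lifting each root through the earlier basis elements recovers the full solutions.
  y = -8: the earlier basis element becomes x + 20 = 0, giving x = -20 — point (-20, -8).
  y = 3: the earlier basis element becomes x - 2 = 0, giving x = 2 — point (2, 3).

{(-20, -8), (2, 3)}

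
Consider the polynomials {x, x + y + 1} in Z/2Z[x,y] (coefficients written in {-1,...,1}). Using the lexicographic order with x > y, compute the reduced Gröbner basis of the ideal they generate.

G = {x, y + 1}

The reduced Gröbner basis is the canonical form of the ideal for this ordering.

f_1 = x, LT = x.
f_2 = x + y + 1, LT = x.

S(f_1,f_2): lcm = x. S = y + 1.
  leading term y: no divisor's leading term divides it; move y to the remainder.
  leading term 1: no divisor's leading term divides it; move 1 to the remainder.
  remainder y + 1 ≠ 0; add g_3 = y + 1 to the basis.

S(f_1,g_3): leading monomials are coprime, so the S-polynomial reduces to 0 (Buchberger's first criterion).
S(f_2,g_3): leading monomials are coprime, so the S-polynomial reduces to 0 (Buchberger's first criterion).
Every S-polynomial of the final basis reduces to 0, so we have a Gröbner basis.
Inter-reduce: drop elements whose leading term is divisible by another's, tail-reduce, and make monic.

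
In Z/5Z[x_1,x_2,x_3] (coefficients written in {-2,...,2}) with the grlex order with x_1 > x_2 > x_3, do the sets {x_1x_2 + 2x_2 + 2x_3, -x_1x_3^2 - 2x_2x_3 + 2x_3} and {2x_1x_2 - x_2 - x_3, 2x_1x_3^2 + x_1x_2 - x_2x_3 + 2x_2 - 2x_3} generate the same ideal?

Yes, the ideals are equal.

For a fixed monomial order, each ideal has a unique reduced Gröbner basis; comparing bases decides equality.
Buchberger on the first generating set:
f_1 = x_1x_2 + 2x_2 + 2x_3, LT = x_1x_2.
f_2 = -x_1x_3^2 - 2x_2x_3 + 2x_3, LT = x_1x_3^2.

S(f_1,f_2): lcm = x_1x_2x_3^2. S = -2x_2^2x_3 + 2x_2x_3^2 + 2x_3^3 + 2x_2x_3.
  leading term x_2^2x_3: no divisor's leading term divides it; move -2x_2^2x_3 to the remainder.
  leading term x_2x_3^2: no divisor's leading term divides it; move 2x_2x_3^2 to the remainder.
  leading term x_3^3: no divisor's leading term divides it; move 2x_3^3 to the remainder.
  leading term x_2x_3: no divisor's leading term divides it; move 2x_2x_3 to the remainder.
  remainder -2x_2^2x_3 + 2x_2x_3^2 + 2x_3^3 + 2x_2x_3 ≠ 0; add g_3 = -2x_2^2x_3 + 2x_2x_3^2 + 2x_3^3 + 2x_2x_3 to the basis.

S(f_1,g_3): lcm = x_1x_2^2x_3. S = x_1x_2x_3^2 + x_1x_3^3 + x_1x_2x_3 + 2x_2^2x_3 + 2x_2x_3^2.
  leading term x_1x_2x_3^2: subtract (x_3^2)·f_1 from x_1x_2x_3^2 + x_1x_3^3 + x_1x_2x_3 + 2x_2^2x_3 + 2x_2x_3^2 → x_1x_3^3 + x_1x_2x_3 + 2x_2^2x_3 - 2x_3^3
  leading term x_1x_3^3: subtract (-x_3)·f_2 from x_1x_3^3 + x_1x_2x_3 + 2x_2^2x_3 - 2x_3^3 → x_1x_2x_3 + 2x_2^2x_3 - 2x_2x_3^2 - 2x_3^3 + 2x_3^2
  leading term x_1x_2x_3: subtract (x_3)·f_1 from x_1x_2x_3 + 2x_2^2x_3 - 2x_2x_3^2 - 2x_3^3 + 2x_3^2 → 2x_2^2x_3 - 2x_2x_3^2 - 2x_3^3 - 2x_2x_3
  leading term x_2^2x_3: subtract (-1)·g_3 from 2x_2^2x_3 - 2x_2x_3^2 - 2x_3^3 - 2x_2x_3 → 0
  remainder 0.

S(f_2,g_3): lcm = x_1x_2^2x_3^2. S = x_1x_2x_3^3 + x_1x_3^4 + x_1x_2x_3^2 + 2x_2^3x_3 - 2x_2^2x_3.
  leading term x_1x_2x_3^3: subtract (x_3^3)·f_1 from x_1x_2x_3^3 + x_1x_3^4 + x_1x_2x_3^2 + 2x_2^3x_3 - 2x_2^2x_3 → x_1x_3^4 + x_1x_2x_3^2 + 2x_2^3x_3 - 2x_2x_3^3 - 2x_3^4 - 2x_2^2x_3
  leading term x_1x_3^4: subtract (-x_3^2)·f_2 from x_1x_3^4 + x_1x_2x_3^2 + 2x_2^3x_3 - 2x_2x_3^3 - 2x_3^4 - 2x_2^2x_3 → x_1x_2x_3^2 + 2x_2^3x_3 + x_2x_3^3 - 2x_3^4 - 2x_2^2x_3 + 2x_3^3
  leading term x_1x_2x_3^2: subtract (x_3^2)·f_1 from x_1x_2x_3^2 + 2x_2^3x_3 + x_2x_3^3 - 2x_3^4 - 2x_2^2x_3 + 2x_3^3 → 2x_2^3x_3 + x_2x_3^3 - 2x_3^4 - 2x_2^2x_3 - 2x_2x_3^2
  leading term x_2^3x_3: subtract (-x_2)·g_3 from 2x_2^3x_3 + x_2x_3^3 - 2x_3^4 - 2x_2^2x_3 - 2x_2x_3^2 → 2x_2^2x_3^2 - 2x_2x_3^3 - 2x_3^4 - 2x_2x_3^2
  leading term x_2^2x_3^2: subtract (-x_3)·g_3 from 2x_2^2x_3^2 - 2x_2x_3^3 - 2x_3^4 - 2x_2x_3^2 → 0
  remainder 0.

Every S-polynomial of the final basis reduces to 0, so we have a Gröbner basis.
Inter-reduce: drop elements whose leading term is divisible by another's, tail-reduce, and make monic.
Reduced Gröbner basis: {x_1x_3^2 + 2x_2x_3 - 2x_3, x_2^2x_3 - x_2x_3^2 - x_3^3 - x_2x_3, x_1x_2 + 2x_2 + 2x_3}.

Buchberger on the second generating set:
h_1 = 2x_1x_2 - x_2 - x_3, LT = x_1x_2.
h_2 = 2x_1x_3^2 + x_1x_2 - x_2x_3 + 2x_2 - 2x_3, LT = x_1x_3^2.

S(h_1,h_2): lcm = x_1x_2x_3^2. S = 2x_1x_2^2 - 2x_2^2x_3 + 2x_2x_3^2 + 2x_3^3 - x_2^2 + x_2x_3.
  leading term x_1x_2^2: subtract (x_2)·h_1 from 2x_1x_2^2 - 2x_2^2x_3 + 2x_2x_3^2 + 2x_3^3 - x_2^2 + x_2x_3 → -2x_2^2x_3 + 2x_2x_3^2 + 2x_3^3 + 2x_2x_3
  leading term x_2^2x_3: no divisor's leading term divides it; move -2x_2^2x_3 to the remainder.
  leading term x_2x_3^2: no divisor's leading term divides it; move 2x_2x_3^2 to the remainder.
  leading term x_3^3: no divisor's leading term divides it; move 2x_3^3 to the remainder.
  leading term x_2x_3: no divisor's leading term divides it; move 2x_2x_3 to the remainder.
  remainder -2x_2^2x_3 + 2x_2x_3^2 + 2x_3^3 + 2x_2x_3 ≠ 0; add k_3 = -2x_2^2x_3 + 2x_2x_3^2 + 2x_3^3 + 2x_2x_3 to the basis.

S(h_1,k_3): lcm = x_1x_2^2x_3. S = x_1x_2x_3^2 + x_1x_3^3 + x_1x_2x_3 + 2x_2^2x_3 + 2x_2x_3^2.
  leading term x_1x_2x_3^2: subtract (-2x_3^2)·h_1 from x_1x_2x_3^2 + x_1x_3^3 + x_1x_2x_3 + 2x_2^2x_3 + 2x_2x_3^2 → x_1x_3^3 + x_1x_2x_3 + 2x_2^2x_3 - 2x_3^3
  leading term x_1x_3^3: subtract (-2x_3)·h_2 from x_1x_3^3 + x_1x_2x_3 + 2x_2^2x_3 - 2x_3^3 → -2x_1x_2x_3 + 2x_2^2x_3 - 2x_2x_3^2 - 2x_3^3 - x_2x_3 + x_3^2
  leading term x_1x_2x_3: subtract (-x_3)·h_1 from -2x_1x_2x_3 + 2x_2^2x_3 - 2x_2x_3^2 - 2x_3^3 - x_2x_3 + x_3^2 → 2x_2^2x_3 - 2x_2x_3^2 - 2x_3^3 - 2x_2x_3
  leading term x_2^2x_3: subtract (-1)·k_3 from 2x_2^2x_3 - 2x_2x_3^2 - 2x_3^3 - 2x_2x_3 → 0
  remainder 0.

S(h_2,k_3): lcm = x_1x_2^2x_3^2. S = x_1x_2x_3^3 + x_1x_3^4 - 2x_1x_2^3 + x_1x_2x_3^2 + 2x_2^3x_3 + x_2^3 - x_2^2x_3.
  leading term x_1x_2x_3^3: subtract (-2x_3^3)·h_1 from x_1x_2x_3^3 + x_1x_3^4 - 2x_1x_2^3 + x_1x_2x_3^2 + 2x_2^3x_3 + x_2^3 - x_2^2x_3 → x_1x_3^4 - 2x_1x_2^3 + x_1x_2x_3^2 + 2x_2^3x_3 - 2x_2x_3^3 - 2x_3^4 + x_2^3 - x_2^2x_3
  leading term x_1x_3^4: subtract (-2x_3^2)·h_2 from x_1x_3^4 - 2x_1x_2^3 + x_1x_2x_3^2 + 2x_2^3x_3 - 2x_2x_3^3 - 2x_3^4 + x_2^3 - x_2^2x_3 → -2x_1x_2^3 - 2x_1x_2x_3^2 + 2x_2^3x_3 + x_2x_3^3 - 2x_3^4 + x_2^3 - x_2^2x_3 - x_2x_3^2 + x_3^3
  leading term x_1x_2^3: subtract (-x_2^2)·h_1 from -2x_1x_2^3 - 2x_1x_2x_3^2 + 2x_2^3x_3 + x_2x_3^3 - 2x_3^4 + x_2^3 - x_2^2x_3 - x_2x_3^2 + x_3^3 → -2x_1x_2x_3^2 + 2x_2^3x_3 + x_2x_3^3 - 2x_3^4 - 2x_2^2x_3 - x_2x_3^2 + x_3^3
  leading term x_1x_2x_3^2: subtract (-x_3^2)·h_1 from -2x_1x_2x_3^2 + 2x_2^3x_3 + x_2x_3^3 - 2x_3^4 - 2x_2^2x_3 - x_2x_3^2 + x_3^3 → 2x_2^3x_3 + x_2x_3^3 - 2x_3^4 - 2x_2^2x_3 - 2x_2x_3^2
  leading term x_2^3x_3: subtract (-x_2)·k_3 from 2x_2^3x_3 + x_2x_3^3 - 2x_3^4 - 2x_2^2x_3 - 2x_2x_3^2 → 2x_2^2x_3^2 - 2x_2x_3^3 - 2x_3^4 - 2x_2x_3^2
  leading term x_2^2x_3^2: subtract (-x_3)·k_3 from 2x_2^2x_3^2 - 2x_2x_3^3 - 2x_3^4 - 2x_2x_3^2 → 0
  remainder 0.

Every S-polynomial of the final basis reduces to 0, so we have a Gröbner basis.
Inter-reduce: drop elements whose leading term is divisible by another's, tail-reduce, and make monic.
Reduced Gröbner basis: {x_1x_3^2 + 2x_2x_3 - 2x_3, x_2^2x_3 - x_2x_3^2 - x_3^3 - x_2x_3, x_1x_2 + 2x_2 + 2x_3}.

These coincide, so the ideals are equal.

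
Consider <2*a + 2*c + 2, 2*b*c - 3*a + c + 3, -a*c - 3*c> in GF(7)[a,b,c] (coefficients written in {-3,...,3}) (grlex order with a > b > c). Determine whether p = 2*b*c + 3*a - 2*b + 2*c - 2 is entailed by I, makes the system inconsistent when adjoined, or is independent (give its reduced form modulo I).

First compute the reduced Gröbner basis of I by Buchberger's algorithm.
f_1 = 2*a + 2*c + 2, LT = a.
f_2 = 2*b*c - 3*a + c + 3, LT = b*c.
f_3 = -a*c - 3*c, LT = a*c.

S(f_1,f_2): leading monomials are coprime, so the S-polynomial reduces to 0 (Buchberger's first criterion).
S(f_1,f_3): lcm = a*c. S = c**2 - 2*c.
  leading term c**2: no divisor's leading term divides it; move c**2 to the remainder.
  leading term c: no divisor's leading term divides it; move -2*c to the remainder.
  remainder c**2 - 2*c ≠ 0; add h_4 = c**2 - 2*c to the basis.

S(f_2,f_3): lcm = a*b*c. S = 2*a**2 - 3*a*c - 3*b*c - 2*a.
  leading term a**2: subtract (a)·f_1 from 2*a**2 - 3*a*c - 3*b*c - 2*a → 2*a*c - 3*b*c + 3*a
  leading term a*c: subtract (c)·f_1 from 2*a*c - 3*b*c + 3*a → -3*b*c - 2*c**2 + 3*a - 2*c
  leading term b*c: subtract (2)·f_2 from -3*b*c - 2*c**2 + 3*a - 2*c → -2*c**2 + 2*a + 3*c + 1
  leading term c**2: subtract (-2)·h_4 from -2*c**2 + 2*a + 3*c + 1 → 2*a - c + 1
  leading term a: subtract (1)·f_1 from 2*a - c + 1 → -3*c - 1
  leading term c: no divisor's leading term divides it; move -3*c to the remainder.
  leading term 1: no divisor's leading term divides it; move -1 to the remainder.
  remainder -3*c - 1 ≠ 0; add h_5 = -3*c - 1 to the basis.

S(f_1,h_4): leading monomials are coprime, so the S-polynomial reduces to 0 (Buchberger's first criterion).
S(f_2,h_4): lcm = b*c**2. S = 2*a*c + 2*b*c - 3*c**2 - 2*c.
  leading term a*c: subtract (c)·f_1 from 2*a*c + 2*b*c - 3*c**2 - 2*c → 2*b*c + 2*c**2 + 3*c
  leading term b*c: subtract (1)·f_2 from 2*b*c + 2*c**2 + 3*c → 2*c**2 + 3*a + 2*c - 3
  leading term c**2: subtract (2)·h_4 from 2*c**2 + 3*a + 2*c - 3 → 3*a - c - 3
  leading term a: subtract (-2)·f_1 from 3*a - c - 3 → 3*c + 1
  leading term c: subtract (-1)·h_5 from 3*c + 1 → 0
  remainder 0.

S(f_3,h_4): lcm = a*c**2. S = 2*a*c + 3*c**2.
  leading term a*c: subtract (c)·f_1 from 2*a*c + 3*c**2 → c**2 - 2*c
  leading term c**2: subtract (1)·h_4 from c**2 - 2*c → 0
  remainder 0.

S(f_1,h_5): leading monomials are coprime, so the S-polynomial reduces to 0 (Buchberger's first criterion).
S(f_2,h_5): lcm = b*c. S = 2*a + 2*b - 3*c - 2.
  leading term a: subtract (1)·f_1 from 2*a + 2*b - 3*c - 2 → 2*b + 2*c + 3
  leading term b: no divisor's leading term divides it; move 2*b to the remainder.
  leading term c: subtract (-3)·h_5 from 2*c + 3 → 0
  remainder 2*b ≠ 0; add h_6 = 2*b to the basis.

S(f_3,h_5): lcm = a*c. S = 2*a + 3*c.
  leading term a: subtract (1)·f_1 from 2*a + 3*c → c - 2
  leading term c: subtract (2)·h_5 from c - 2 → 0
  remainder 0.

S(h_4,h_5): lcm = c**2. S = 0.
  remainder 0.

S(f_1,h_6): leading monomials are coprime, so the S-polynomial reduces to 0 (Buchberger's first criterion).
S(f_2,h_6): lcm = b*c. S = 2*a - 3*c - 2.
  leading term a: subtract (1)·f_1 from 2*a - 3*c - 2 → 2*c + 3
  leading term c: subtract (-3)·h_5 from 2*c + 3 → 0
  remainder 0.

S(f_3,h_6): leading monomials are coprime, so the S-polynomial reduces to 0 (Buchberger's first criterion).
S(h_4,h_6): leading monomials are coprime, so the S-polynomial reduces to 0 (Buchberger's first criterion).
S(h_5,h_6): leading monomials are coprime, so the S-polynomial reduces to 0 (Buchberger's first criterion).
Every S-polynomial of the final basis reduces to 0, so we have a Gröbner basis.
Inter-reduce: drop elements whose leading term is divisible by another's, tail-reduce, and make monic.
Reduced Gröbner basis: {a + 3, b, c - 2}.
Label its elements g_1 = a + 3, g_2 = b, g_3 = c - 2.

Reduce p = 2*b*c + 3*a - 2*b + 2*c - 2 modulo G:
  leading term b*c: subtract (2*c)·g_2 from 2*b*c + 3*a - 2*b + 2*c - 2 → 3*a - 2*b + 2*c - 2
  leading term a: subtract (3)·g_1 from 3*a - 2*b + 2*c - 2 → -2*b + 2*c + 3
  leading term b: subtract (-2)·g_2 from -2*b + 2*c + 3 → 2*c + 3
  leading term c: subtract (2)·g_3 from 2*c + 3 → 0
  normal form = 0.
Since the normal form is 0, p ∈ I.

The remainder on division by a Gröbner basis is unique — it is the normal form.

2*b*c + 3*a - 2*b + 2*c - 2 lies in I (it reduces to 0).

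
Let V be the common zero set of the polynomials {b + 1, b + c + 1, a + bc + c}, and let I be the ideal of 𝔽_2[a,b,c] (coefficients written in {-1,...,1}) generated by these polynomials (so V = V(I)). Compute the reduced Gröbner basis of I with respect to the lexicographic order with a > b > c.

G = {a, b + 1, c}

f_1 = b + 1, LT = b.
f_2 = b + c + 1, LT = b.
f_3 = a + bc + c, LT = a.

S(f_1,f_2): lcm = b. S = c.
  leading term c: no divisor's leading term divides it; move c to the remainder.
  remainder c ≠ 0; add g_4 = c to the basis.

The other S-polynomials (S(f_1,f_3), S(f_2,f_3), S(f_1,g_4), S(f_2,g_4), S(f_3,g_4)) all reduce to 0 modulo the current basis, so we have a Gröbner basis.
Inter-reduce: drop elements whose leading term is divisible by another's, tail-reduce, and make monic.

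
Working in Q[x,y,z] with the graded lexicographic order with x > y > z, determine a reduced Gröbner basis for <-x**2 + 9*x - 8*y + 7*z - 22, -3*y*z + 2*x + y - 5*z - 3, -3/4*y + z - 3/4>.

f_1 = -x**2 + 9*x - 8*y + 7*z - 22, LT = x**2.
f_2 = -3*y*z + 2*x + y - 5*z - 3, LT = y*z.
f_3 = -3/4*y + z - 3/4, LT = y.

S(f_1,f_2): leading monomials are coprime, so the S-polynomial reduces to 0 (Buchberger's first criterion).
S(f_1,f_3): leading monomials are coprime, so the S-polynomial reduces to 0 (Buchberger's first criterion).
S(f_2,f_3): lcm = y*z. S = 4/3*z**2 - 2/3*x - 1/3*y + 2/3*z + 1.
  leading term z**2: no divisor's leading term divides it; move 4/3*z**2 to the remainder.
  leading term x: no divisor's leading term divides it; move -2/3*x to the remainder.
  leading term y: subtract (4/9)·f_3 from -1/3*y + 2/3*z + 1 → 2/9*z + 4/3
  leading term z: no divisor's leading term divides it; move 2/9*z to the remainder.
  leading term 1: no divisor's leading term divides it; move 4/3 to the remainder.
  remainder 4/3*z**2 - 2/3*x + 2/9*z + 4/3 ≠ 0; add g_4 = 4/3*z**2 - 2/3*x + 2/9*z + 4/3 to the basis.

S(f_1,g_4): leading monomials are coprime, so the S-polynomial reduces to 0 (Buchberger's first criterion).
S(f_2,g_4): lcm = y*z**2. S = 1/2*x*y - 2/3*x*z - 1/2*y*z + 5/3*z**2 - y + z.
  leading term x*y: subtract (-2/3*x)·f_3 from 1/2*x*y - 2/3*x*z - 1/2*y*z + 5/3*z**2 - y + z → -1/2*y*z + 5/3*z**2 - 1/2*x - y + z
  leading term y*z: subtract (1/6)·f_2 from -1/2*y*z + 5/3*z**2 - 1/2*x - y + z → 5/3*z**2 - 5/6*x - 7/6*y + 11/6*z + 1/2
  leading term z**2: subtract (5/4)·g_4 from 5/3*z**2 - 5/6*x - 7/6*y + 11/6*z + 1/2 → -7/6*y + 14/9*z - 7/6
  leading term y: subtract (14/9)·f_3 from -7/6*y + 14/9*z - 7/6 → 0
  remainder 0.

S(f_3,g_4): leading monomials are coprime, so the S-polynomial reduces to 0 (Buchberger's first criterion).
Every S-polynomial of the final basis reduces to 0, so we have a Gröbner basis.
Inter-reduce: drop elements whose leading term is divisible by another's, tail-reduce, and make monic.

G = {x**2 - 9*x + 11/3*z + 14, z**2 - 1/2*x + 1/6*z + 1, y - 4/3*z + 1}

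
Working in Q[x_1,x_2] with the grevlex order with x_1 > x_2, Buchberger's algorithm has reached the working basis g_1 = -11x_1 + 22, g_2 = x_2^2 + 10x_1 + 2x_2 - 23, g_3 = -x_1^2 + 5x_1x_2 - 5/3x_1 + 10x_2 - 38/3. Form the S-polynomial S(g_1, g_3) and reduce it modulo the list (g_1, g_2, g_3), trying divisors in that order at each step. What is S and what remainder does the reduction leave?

S(g_1, g_3) = 5x_1x_2 - 11/3x_1 + 10x_2 - 38/3; remainder on division = 20x_2 - 20.

lcm(LM(g_1), LM(g_3)) = x_1^2.
S = (lcm/LT(g_1))·g_1 − (lcm/LT(g_3))·g_3 = 5x_1x_2 - 11/3x_1 + 10x_2 - 38/3.
Reduce S modulo (g_1, g_2, g_3) in that order:
  leading term x_1x_2: subtract (-5/11x_2)·g_1 from 5x_1x_2 - 11/3x_1 + 10x_2 - 38/3 → -11/3x_1 + 20x_2 - 38/3
  leading term x_1: subtract (1/3)·g_1 from -11/3x_1 + 20x_2 - 38/3 → 20x_2 - 20
  leading term x_2: no divisor's leading term divides it; move 20x_2 to the remainder.
  leading term 1: no divisor's leading term divides it; move -20 to the remainder.
The remainder 20x_2 - 20 is nonzero, so it would be added as the next basis element.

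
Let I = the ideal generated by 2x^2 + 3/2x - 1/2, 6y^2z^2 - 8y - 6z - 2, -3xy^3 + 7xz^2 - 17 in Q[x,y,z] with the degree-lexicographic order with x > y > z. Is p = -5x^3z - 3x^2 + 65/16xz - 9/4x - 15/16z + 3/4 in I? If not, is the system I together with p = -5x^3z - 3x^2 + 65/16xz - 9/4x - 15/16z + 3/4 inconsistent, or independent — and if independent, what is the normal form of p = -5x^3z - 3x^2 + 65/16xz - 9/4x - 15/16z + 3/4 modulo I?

-5x^3z - 3x^2 + 65/16xz - 9/4x - 15/16z + 3/4 lies in I (it reduces to 0).

First compute the reduced Gröbner basis of I by Buchberger's algorithm.
f_1 = 2x^2 + 3/2x - 1/2, LT = x^2.
f_2 = 6y^2z^2 - 8y - 6z - 2, LT = y^2z^2.
f_3 = -3xy^3 + 7xz^2 - 17, LT = xy^3.

S(f_1,f_3): lcm = x^2y^3. S = 7/3x^2z^2 + 3/4xy^3 - 1/4y^3 - 17/3x.
  leading term x^2z^2: subtract (7/6z^2)·f_1 from 7/3x^2z^2 + 3/4xy^3 - 1/4y^3 - 17/3x → 3/4xy^3 - 7/4xz^2 - 1/4y^3 + 7/12z^2 - 17/3x
  leading term xy^3: subtract (-1/4)·f_3 from 3/4xy^3 - 7/4xz^2 - 1/4y^3 + 7/12z^2 - 17/3x → -1/4y^3 + 7/12z^2 - 17/3x - 17/4
  leading term y^3: no divisor's leading term divides it; move -1/4y^3 to the remainder.
  leading term z^2: no divisor's leading term divides it; move 7/12z^2 to the remainder.
  leading term x: no divisor's leading term divides it; move -17/3x to the remainder.
  leading term 1: no divisor's leading term divides it; move -17/4 to the remainder.
  remainder -1/4y^3 + 7/12z^2 - 17/3x - 17/4 ≠ 0; add h_4 = -1/4y^3 + 7/12z^2 - 17/3x - 17/4 to the basis.

S(f_2,f_3): lcm = xy^3z^2. S = 7/3xz^4 - 4/3xy^2 - xyz - 1/3xy - 17/3z^2.
  leading term xz^4: no divisor's leading term divides it; move 7/3xz^4 to the remainder.
  leading term xy^2: no divisor's leading term divides it; move -4/3xy^2 to the remainder.
  leading term xyz: no divisor's leading term divides it; move -xyz to the remainder.
  leading term xy: no divisor's leading term divides it; move -1/3xy to the remainder.
  leading term z^2: no divisor's leading term divides it; move -17/3z^2 to the remainder.
  remainder 7/3xz^4 - 4/3xy^2 - xyz - 1/3xy - 17/3z^2 ≠ 0; add h_5 = 7/3xz^4 - 4/3xy^2 - xyz - 1/3xy - 17/3z^2 to the basis.

S(f_2,h_4): lcm = y^3z^2. S = 7/3z^4 - 68/3xz^2 - 4/3y^2 - yz - 17z^2 - 1/3y.
  leading term z^4: no divisor's leading term divides it; move 7/3z^4 to the remainder.
  leading term xz^2: no divisor's leading term divides it; move -68/3xz^2 to the remainder.
  leading term y^2: no divisor's leading term divides it; move -4/3y^2 to the remainder.
  leading term yz: no divisor's leading term divides it; move -yz to the remainder.
  leading term z^2: no divisor's leading term divides it; move -17z^2 to the remainder.
  leading term y: no divisor's leading term divides it; move -1/3y to the remainder.
  remainder 7/3z^4 - 68/3xz^2 - 4/3y^2 - yz - 17z^2 - 1/3y ≠ 0; add h_6 = 7/3z^4 - 68/3xz^2 - 4/3y^2 - yz - 17z^2 - 1/3y to the basis.

The other S-polynomials (S(f_1,f_2), S(f_1,h_4), S(f_3,h_4), S(f_1,h_5), S(f_2,h_5), S(f_3,h_5), S(h_4,h_5), S(f_1,h_6), S(f_2,h_6), S(f_3,h_6), S(h_4,h_6), S(h_5,h_6)) all reduce to 0 modulo the current basis, so we have a Gröbner basis.
Inter-reduce: drop elements whose leading term is divisible by another's, tail-reduce, and make monic.
Reduced Gröbner basis: {y^2z^2 - 4/3y - z - 1/3, z^4 - 68/7xz^2 - 4/7y^2 - 3/7yz - 51/7z^2 - 1/7y, y^3 - 7/3z^2 + 68/3x + 17, x^2 + 3/4x - 1/4}.
Label its elements g_1 = y^2z^2 - 4/3y - z - 1/3, g_2 = z^4 - 68/7xz^2 - 4/7y^2 - 3/7yz - 51/7z^2 - 1/7y, g_3 = y^3 - 7/3z^2 + 68/3x + 17, g_4 = x^2 + 3/4x - 1/4.

Reduce p = -5x^3z - 3x^2 + 65/16xz - 9/4x - 15/16z + 3/4 modulo G:
  leading term x^3z: subtract (-5xz)·g_4 from -5x^3z - 3x^2 + 65/16xz - 9/4x - 15/16z + 3/4 → 15/4x^2z - 3x^2 + 45/16xz - 9/4x - 15/16z + 3/4
  leading term x^2z: subtract (15/4z)·g_4 from 15/4x^2z - 3x^2 + 45/16xz - 9/4x - 15/16z + 3/4 → -3x^2 - 9/4x + 3/4
  leading term x^2: subtract (-3)·g_4 from -3x^2 - 9/4x + 3/4 → 0
  normal form = 0.
Since the normal form is 0, p ∈ I.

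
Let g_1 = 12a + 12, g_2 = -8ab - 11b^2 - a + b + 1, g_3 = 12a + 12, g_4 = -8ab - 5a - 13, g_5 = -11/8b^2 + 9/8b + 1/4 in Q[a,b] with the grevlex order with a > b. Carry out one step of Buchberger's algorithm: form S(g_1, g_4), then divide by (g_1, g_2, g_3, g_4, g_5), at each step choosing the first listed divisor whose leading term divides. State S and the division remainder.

lcm(LM(g_1), LM(g_4)) = ab.
S = (lcm/LT(g_1))·g_1 − (lcm/LT(g_4))·g_4 = -5/8a + b - 13/8.
Reduce S modulo (g_1, g_2, g_3, g_4, g_5) in that order:
  leading term a: subtract (-5/96)·g_1 from -5/8a + b - 13/8 → b - 1
  leading term b: no divisor's leading term divides it; move b to the remainder.
  leading term 1: no divisor's leading term divides it; move -1 to the remainder.
The remainder b - 1 is nonzero, so it would be added as the next basis element.

S(g_1, g_4) = -5/8a + b - 13/8; remainder on division = b - 1.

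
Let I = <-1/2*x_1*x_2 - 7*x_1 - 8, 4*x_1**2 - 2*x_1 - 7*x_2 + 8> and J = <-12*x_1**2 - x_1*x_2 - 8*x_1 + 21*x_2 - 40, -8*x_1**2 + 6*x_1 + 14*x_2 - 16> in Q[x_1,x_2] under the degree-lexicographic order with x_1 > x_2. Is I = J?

No, the ideals differ.

Since reduced Gröbner bases are canonical representatives of ideals under a given ordering, it suffices to compute and compare them.
Buchberger on the first generating set:
f_1 = -1/2*x_1*x_2 - 7*x_1 - 8, LT = x_1*x_2.
f_2 = 4*x_1**2 - 2*x_1 - 7*x_2 + 8, LT = x_1**2.

S(f_1,f_2): lcm = x_1**2*x_2. S = 14*x_1**2 + 1/2*x_1*x_2 + 7/4*x_2**2 + 16*x_1 - 2*x_2.
  leading term x_1**2: subtract (7/2)·f_2 from 14*x_1**2 + 1/2*x_1*x_2 + 7/4*x_2**2 + 16*x_1 - 2*x_2 → 1/2*x_1*x_2 + 7/4*x_2**2 + 23*x_1 + 45/2*x_2 - 28
  leading term x_1*x_2: subtract (-1)·f_1 from 1/2*x_1*x_2 + 7/4*x_2**2 + 23*x_1 + 45/2*x_2 - 28 → 7/4*x_2**2 + 16*x_1 + 45/2*x_2 - 36
  leading term x_2**2: no divisor's leading term divides it; move 7/4*x_2**2 to the remainder.
  leading term x_1: no divisor's leading term divides it; move 16*x_1 to the remainder.
  leading term x_2: no divisor's leading term divides it; move 45/2*x_2 to the remainder.
  leading term 1: no divisor's leading term divides it; move -36 to the remainder.
  remainder 7/4*x_2**2 + 16*x_1 + 45/2*x_2 - 36 ≠ 0; add g_3 = 7/4*x_2**2 + 16*x_1 + 45/2*x_2 - 36 to the basis.

The other S-polynomials (S(f_1,g_3), S(f_2,g_3)) all reduce to 0 modulo the current basis, so we have a Gröbner basis.
Inter-reduce: drop elements whose leading term is divisible by another's, tail-reduce, and make monic.
Reduced Gröbner basis: {x_1**2 - 1/2*x_1 - 7/4*x_2 + 2, x_1*x_2 + 14*x_1 + 16, x_2**2 + 64/7*x_1 + 90/7*x_2 - 144/7}.

Buchberger on the second generating set:
h_1 = -12*x_1**2 - x_1*x_2 - 8*x_1 + 21*x_2 - 40, LT = x_1**2.
h_2 = -8*x_1**2 + 6*x_1 + 14*x_2 - 16, LT = x_1**2.

S(h_1,h_2): lcm = x_1**2. S = 1/12*x_1*x_2 + 17/12*x_1 + 4/3.
  leading term x_1*x_2: no divisor's leading term divides it; move 1/12*x_1*x_2 to the remainder.
  leading term x_1: no divisor's leading term divides it; move 17/12*x_1 to the remainder.
  leading term 1: no divisor's leading term divides it; move 4/3 to the remainder.
  remainder 1/12*x_1*x_2 + 17/12*x_1 + 4/3 ≠ 0; add k_3 = 1/12*x_1*x_2 + 17/12*x_1 + 4/3 to the basis.

S(h_1,k_3): lcm = x_1**2*x_2. S = 1/12*x_1*x_2**2 - 17*x_1**2 + 2/3*x_1*x_2 - 7/4*x_2**2 - 16*x_1 + 10/3*x_2.
  leading term x_1*x_2**2: subtract (x_2)·k_3 from 1/12*x_1*x_2**2 - 17*x_1**2 + 2/3*x_1*x_2 - 7/4*x_2**2 - 16*x_1 + 10/3*x_2 → -17*x_1**2 - 3/4*x_1*x_2 - 7/4*x_2**2 - 16*x_1 + 2*x_2
  leading term x_1**2: subtract (17/12)·h_1 from -17*x_1**2 - 3/4*x_1*x_2 - 7/4*x_2**2 - 16*x_1 + 2*x_2 → 2/3*x_1*x_2 - 7/4*x_2**2 - 14/3*x_1 - 111/4*x_2 + 170/3
  leading term x_1*x_2: subtract (8)·k_3 from 2/3*x_1*x_2 - 7/4*x_2**2 - 14/3*x_1 - 111/4*x_2 + 170/3 → -7/4*x_2**2 - 16*x_1 - 111/4*x_2 + 46
  leading term x_2**2: no divisor's leading term divides it; move -7/4*x_2**2 to the remainder.
  leading term x_1: no divisor's leading term divides it; move -16*x_1 to the remainder.
  leading term x_2: no divisor's leading term divides it; move -111/4*x_2 to the remainder.
  leading term 1: no divisor's leading term divides it; move 46 to the remainder.
  remainder -7/4*x_2**2 - 16*x_1 - 111/4*x_2 + 46 ≠ 0; add k_4 = -7/4*x_2**2 - 16*x_1 - 111/4*x_2 + 46 to the basis.

The other S-polynomials (S(h_2,k_3), S(h_1,k_4), S(h_2,k_4), S(k_3,k_4)) all reduce to 0 modulo the current basis, so we have a Gröbner basis.
Inter-reduce: drop elements whose leading term is divisible by another's, tail-reduce, and make monic.
Reduced Gröbner basis: {x_1**2 - 3/4*x_1 - 7/4*x_2 + 2, x_1*x_2 + 17*x_1 + 16, x_2**2 + 64/7*x_1 + 111/7*x_2 - 184/7}.

These differ, so the ideals are not equal.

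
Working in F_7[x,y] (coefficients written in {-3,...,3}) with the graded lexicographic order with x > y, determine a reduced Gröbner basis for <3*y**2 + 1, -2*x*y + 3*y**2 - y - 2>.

G = {y**2 - 2, x - y - 3}

f_1 = 3*y**2 + 1, LT = y**2.
f_2 = -2*x*y + 3*y**2 - y - 2, LT = x*y.

S(f_1,f_2): lcm = x*y**2. S = -2*y**3 + 3*y**2 - 2*x - y.
  reduce S modulo (f_1, f_2):
  remainder -2*x + 2*y - 1 ≠ 0; add g_3 = -2*x + 2*y - 1 to the basis.

The other S-polynomials (S(f_1,g_3), S(f_2,g_3)) all reduce to 0 modulo the current basis, so we have a Gröbner basis.
Inter-reduce: drop elements whose leading term is divisible by another's, tail-reduce, and make monic.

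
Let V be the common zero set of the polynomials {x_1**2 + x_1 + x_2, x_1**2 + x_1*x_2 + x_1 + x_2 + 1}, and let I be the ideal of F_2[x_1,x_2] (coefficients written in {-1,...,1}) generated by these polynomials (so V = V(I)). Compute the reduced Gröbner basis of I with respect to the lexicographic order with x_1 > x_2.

G = {x_1 + x_2**2 + 1, x_2**3 + x_2 + 1}

f_1 = x_1**2 + x_1 + x_2, LT = x_1**2.
f_2 = x_1**2 + x_1*x_2 + x_1 + x_2 + 1, LT = x_1**2.

S(f_1,f_2): lcm = x_1**2. S = x_1*x_2 + 1.
  leading term x_1*x_2: no divisor's leading term divides it; move x_1*x_2 to the remainder.
  leading term 1: no divisor's leading term divides it; move 1 to the remainder.
  remainder x_1*x_2 + 1 ≠ 0; add g_3 = x_1*x_2 + 1 to the basis.

S(f_1,g_3): lcm = x_1**2*x_2. S = x_1*x_2 + x_1 + x_2**2.
  leading term x_1*x_2: subtract (1)·g_3 from x_1*x_2 + x_1 + x_2**2 → x_1 + x_2**2 + 1
  leading term x_1: no divisor's leading term divides it; move x_1 to the remainder.
  leading term x_2**2: no divisor's leading term divides it; move x_2**2 to the remainder.
  leading term 1: no divisor's leading term divides it; move 1 to the remainder.
  remainder x_1 + x_2**2 + 1 ≠ 0; add g_4 = x_1 + x_2**2 + 1 to the basis.

S(g_3,g_4): lcm = x_1*x_2. S = x_2**3 + x_2 + 1.
  leading term x_2**3: no divisor's leading term divides it; move x_2**3 to the remainder.
  leading term x_2: no divisor's leading term divides it; move x_2 to the remainder.
  leading term 1: no divisor's leading term divides it; move 1 to the remainder.
  remainder x_2**3 + x_2 + 1 ≠ 0; add g_5 = x_2**3 + x_2 + 1 to the basis.

The other S-polynomials (S(f_2,g_3), S(f_1,g_4), S(f_2,g_4), S(f_1,g_5), S(f_2,g_5), S(g_3,g_5), S(g_4,g_5)) all reduce to 0 modulo the current basis, so we have a Gröbner basis.
Inter-reduce: drop elements whose leading term is divisible by another's, tail-reduce, and make monic.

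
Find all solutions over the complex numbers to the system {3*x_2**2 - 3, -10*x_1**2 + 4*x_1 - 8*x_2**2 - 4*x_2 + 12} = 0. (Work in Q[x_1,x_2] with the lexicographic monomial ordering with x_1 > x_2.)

{(1/5 - sqrt(21)/5, -1), (1/5 + sqrt(21)/5, -1), (0, 1), (2/5, 1)}

Compute a lex Gröbner basis by Buchberger's algorithm.
f_1 = 3*x_2**2 - 3, LT = x_2**2.
f_2 = -10*x_1**2 + 4*x_1 - 8*x_2**2 - 4*x_2 + 12, LT = x_1**2.

The S-polynomials (S(f_1,f_2)) all reduce to 0 modulo the current basis, so we have a Gröbner basis.
Inter-reduce: drop elements whose leading term is divisible by another's, tail-reduce, and make monic.
Reduced Gröbner basis: {x_1**2 - 2/5*x_1 + 2/5*x_2 - 2/5, x_2**2 - 1}.

The lex basis is triangular: the last element involves only x_2. Solving x_2**2 - 1 = 0 gives x_2 ∈ {-1, 1}; substituting each value into the earlier elements determines the remaining variables.
  x_2 = -1: the earlier basis element becomes x_1**2 - 2/5*x_1 - 4/5 = 0, giving x_1 = 1/5 - sqrt(21)/5, 1/5 + sqrt(21)/5 — points (1/5 - sqrt(21)/5, -1), (1/5 + sqrt(21)/5, -1).
  x_2 = 1: the earlier basis element becomes x_1**2 - 2/5*x_1 = 0, giving x_1 = 0, 2/5 — points (0, 1), (2/5, 1).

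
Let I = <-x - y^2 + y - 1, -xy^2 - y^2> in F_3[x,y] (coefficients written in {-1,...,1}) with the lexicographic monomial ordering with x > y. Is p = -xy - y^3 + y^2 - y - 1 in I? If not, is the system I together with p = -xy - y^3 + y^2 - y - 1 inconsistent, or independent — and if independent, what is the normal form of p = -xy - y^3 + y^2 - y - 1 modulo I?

First compute the reduced Gröbner basis of I by Buchberger's algorithm.
f_1 = -x - y^2 + y - 1, LT = x.
f_2 = -xy^2 - y^2, LT = xy^2.

S(f_1,f_2): lcm = xy^2. S = y^4 - y^3.
  leading term y^4: no divisor's leading term divides it; move y^4 to the remainder.
  leading term y^3: no divisor's leading term divides it; move -y^3 to the remainder.
  remainder y^4 - y^3 ≠ 0; add h_3 = y^4 - y^3 to the basis.

The other S-polynomials (S(f_1,h_3), S(f_2,h_3)) all reduce to 0 modulo the current basis, so we have a Gröbner basis.
Inter-reduce: drop elements whose leading term is divisible by another's, tail-reduce, and make monic.
Reduced Gröbner basis: {x + y^2 - y + 1, y^4 - y^3}.
Label its elements g_1 = x + y^2 - y + 1, g_2 = y^4 - y^3.

Reduce p = -xy - y^3 + y^2 - y - 1 modulo G:
  leading term xy: subtract (-y)·g_1 from -xy - y^3 + y^2 - y - 1 → -1
  leading term 1: no divisor's leading term divides it; move -1 to the remainder.
  normal form = -1.
The normal form is nonzero, so p ∉ I. Since p minus its normal form lies in I, I + (p) = I + (r) where r = -1; decide whether this ideal is the whole ring.
Here r = -1 is a nonzero constant, hence a unit: 1 ∈ I + (p), the Gröbner basis of I + (p) is {1}, and the enlarged system has no common solution — adjoining p is inconsistent.

Adjoining -xy - y^3 + y^2 - y - 1 makes the ideal the whole ring: the system is inconsistent.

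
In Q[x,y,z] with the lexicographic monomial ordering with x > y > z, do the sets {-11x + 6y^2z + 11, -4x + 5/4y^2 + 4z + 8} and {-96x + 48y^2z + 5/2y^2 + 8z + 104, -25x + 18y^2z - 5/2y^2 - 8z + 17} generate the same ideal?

Yes, the ideals are equal.

For a fixed monomial order, each ideal has a unique reduced Gröbner basis; comparing bases decides equality.
Buchberger on the first generating set:
f_1 = -11x + 6y^2z + 11, LT = x.
f_2 = -4x + 5/4y^2 + 4z + 8, LT = x.

S(f_1,f_2): lcm = x. S = -6/11y^2z + 5/16y^2 + z + 1.
  leading term y^2z: no divisor's leading term divides it; move -6/11y^2z to the remainder.
  leading term y^2: no divisor's leading term divides it; move 5/16y^2 to the remainder.
  leading term z: no divisor's leading term divides it; move z to the remainder.
  leading term 1: no divisor's leading term divides it; move 1 to the remainder.
  remainder -6/11y^2z + 5/16y^2 + z + 1 ≠ 0; add g_3 = -6/11y^2z + 5/16y^2 + z + 1 to the basis.

S(f_1,g_3): leading monomials are coprime, so the S-polynomial reduces to 0 (Buchberger's first criterion).
S(f_2,g_3): leading monomials are coprime, so the S-polynomial reduces to 0 (Buchberger's first criterion).
Every S-polynomial of the final basis reduces to 0, so we have a Gröbner basis.
Inter-reduce: drop elements whose leading term is divisible by another's, tail-reduce, and make monic.
Reduced Gröbner basis: {x - 5/16y^2 - z - 2, y^2z - 55/96y^2 - 11/6z - 11/6}.

Buchberger on the second generating set:
h_1 = -96x + 48y^2z + 5/2y^2 + 8z + 104, LT = x.
h_2 = -25x + 18y^2z - 5/2y^2 - 8z + 17, LT = x.

S(h_1,h_2): lcm = x. S = 11/50y^2z - 121/960y^2 - 121/300z - 121/300.
  leading term y^2z: no divisor's leading term divides it; move 11/50y^2z to the remainder.
  leading term y^2: no divisor's leading term divides it; move -121/960y^2 to the remainder.
  leading term z: no divisor's leading term divides it; move -121/300z to the remainder.
  leading term 1: no divisor's leading term divides it; move -121/300 to the remainder.
  remainder 11/50y^2z - 121/960y^2 - 121/300z - 121/300 ≠ 0; add k_3 = 11/50y^2z - 121/960y^2 - 121/300z - 121/300 to the basis.

S(h_1,k_3): leading monomials are coprime, so the S-polynomial reduces to 0 (Buchberger's first criterion).
S(h_2,k_3): leading monomials are coprime, so the S-polynomial reduces to 0 (Buchberger's first criterion).
Every S-polynomial of the final basis reduces to 0, so we have a Gröbner basis.
Inter-reduce: drop elements whose leading term is divisible by another's, tail-reduce, and make monic.
Reduced Gröbner basis: {x - 5/16y^2 - z - 2, y^2z - 55/96y^2 - 11/6z - 11/6}.

The two bases agree; hence the ideals are identical.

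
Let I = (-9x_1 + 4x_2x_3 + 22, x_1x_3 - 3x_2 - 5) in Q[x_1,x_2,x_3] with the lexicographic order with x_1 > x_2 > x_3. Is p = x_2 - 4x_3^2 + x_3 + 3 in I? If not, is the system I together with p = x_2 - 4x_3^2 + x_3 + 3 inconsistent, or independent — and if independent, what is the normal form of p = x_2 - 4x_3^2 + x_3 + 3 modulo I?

x_2 - 4x_3^2 + x_3 + 3 is independent of I; its normal form modulo I is x_2 - 4x_3^2 + x_3 + 3.

First compute the reduced Gröbner basis of I by Buchberger's algorithm.
f_1 = -9x_1 + 4x_2x_3 + 22, LT = x_1.
f_2 = x_1x_3 - 3x_2 - 5, LT = x_1x_3.

S(f_1,f_2): lcm = x_1x_3. S = -4/9x_2x_3^2 + 3x_2 - 22/9x_3 + 5.
  leading term x_2x_3^2: no divisor's leading term divides it; move -4/9x_2x_3^2 to the remainder.
  leading term x_2: no divisor's leading term divides it; move 3x_2 to the remainder.
  leading term x_3: no divisor's leading term divides it; move -22/9x_3 to the remainder.
  leading term 1: no divisor's leading term divides it; move 5 to the remainder.
  remainder -4/9x_2x_3^2 + 3x_2 - 22/9x_3 + 5 ≠ 0; add h_3 = -4/9x_2x_3^2 + 3x_2 - 22/9x_3 + 5 to the basis.

The other S-polynomials (S(f_1,h_3), S(f_2,h_3)) all reduce to 0 modulo the current basis, so we have a Gröbner basis.
Inter-reduce: drop elements whose leading term is divisible by another's, tail-reduce, and make monic.
Reduced Gröbner basis: {x_1 - 4/9x_2x_3 - 22/9, x_2x_3^2 - 27/4x_2 + 11/2x_3 - 45/4}.
Label its elements g_1 = x_1 - 4/9x_2x_3 - 22/9, g_2 = x_2x_3^2 - 27/4x_2 + 11/2x_3 - 45/4.

Reduce p = x_2 - 4x_3^2 + x_3 + 3 modulo G:
  leading term x_2: no divisor's leading term divides it; move x_2 to the remainder.
  leading term x_3^2: no divisor's leading term divides it; move -4x_3^2 to the remainder.
  leading term x_3: no divisor's leading term divides it; move x_3 to the remainder.
  leading term 1: no divisor's leading term divides it; move 3 to the remainder.
  normal form = x_2 - 4x_3^2 + x_3 + 3.
The normal form is nonzero, so p ∉ I. Since p minus its normal form lies in I, I + (p) = I + (r) where r = x_2 - 4x_3^2 + x_3 + 3; decide whether this ideal is the whole ring.
Run Buchberger on G together with r (pairs among the g_i already reduce to 0 since G is a Gröbner basis):
g_1 = x_1 - 4/9x_2x_3 - 22/9, LT = x_1.
g_2 = x_2x_3^2 - 27/4x_2 + 11/2x_3 - 45/4, LT = x_2x_3^2.
r = x_2 - 4x_3^2 + x_3 + 3, LT = x_2.

S(g_2,r): lcm = x_2x_3^2. S = -27/4x_2 + 4x_3^4 - x_3^3 - 3x_3^2 + 11/2x_3 - 45/4.
  leading term x_2: subtract (-27/4)·r from -27/4x_2 + 4x_3^4 - x_3^3 - 3x_3^2 + 11/2x_3 - 45/4 → 4x_3^4 - x_3^3 - 30x_3^2 + 49/4x_3 + 9
  leading term x_3^4: no divisor's leading term divides it; move 4x_3^4 to the remainder.
  leading term x_3^3: no divisor's leading term divides it; move -x_3^3 to the remainder.
  leading term x_3^2: no divisor's leading term divides it; move -30x_3^2 to the remainder.
  leading term x_3: no divisor's leading term divides it; move 49/4x_3 to the remainder.
  leading term 1: no divisor's leading term divides it; move 9 to the remainder.
  remainder 4x_3^4 - x_3^3 - 30x_3^2 + 49/4x_3 + 9 ≠ 0; add m_4 = 4x_3^4 - x_3^3 - 30x_3^2 + 49/4x_3 + 9 to the basis.

The other S-polynomials (S(g_1,g_2), S(g_1,r), S(g_1,m_4), S(g_2,m_4), S(r,m_4)) all reduce to 0 modulo the current basis, so we have a Gröbner basis.
Inter-reduce: drop elements whose leading term is divisible by another's, tail-reduce, and make monic.
Reduced Gröbner basis: {x_1 - 16/9x_3^3 + 4/9x_3^2 + 4/3x_3 - 22/9, x_2 - 4x_3^2 + x_3 + 3, x_3^4 - 1/4x_3^3 - 15/2x_3^2 + 49/16x_3 + 9/4}.
The reduced Gröbner basis of I + (p) is {x_1 - 16/9x_3^3 + 4/9x_3^2 + 4/3x_3 - 22/9, x_2 - 4x_3^2 + x_3 + 3, x_3^4 - 1/4x_3^3 - 15/2x_3^2 + 49/16x_3 + 9/4} ≠ {1}, a proper ideal, so the enlarged system stays consistent: p is independent of I, with normal form x_2 - 4x_3^2 + x_3 + 3.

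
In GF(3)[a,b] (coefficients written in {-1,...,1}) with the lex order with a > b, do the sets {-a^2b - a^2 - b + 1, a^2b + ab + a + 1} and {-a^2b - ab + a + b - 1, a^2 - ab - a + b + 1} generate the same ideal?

Since reduced Gröbner bases are canonical representatives of ideals under a given ordering, it suffices to compute and compare them.
Buchberger on the first generating set:
f_1 = -a^2b - a^2 - b + 1, LT = a^2b.
f_2 = a^2b + ab + a + 1, LT = a^2b.

S(f_1,f_2): lcm = a^2b. S = a^2 - ab - a + b + 1.
  reduce S modulo (f_1, f_2):
  remainder a^2 - ab - a + b + 1 ≠ 0; add g_3 = a^2 - ab - a + b + 1 to the basis.

S(f_1,g_3): lcm = a^2b. S = a^2 + ab^2 + ab - b^2 - 1.
  reduce S modulo (f_1, f_2, g_3):
  remainder ab^2 - ab + a - b^2 - b + 1 ≠ 0; add g_4 = ab^2 - ab + a - b^2 - b + 1 to the basis.

S(f_1,g_4): lcm = a^2b^2. S = -a^2b - a^2 + ab^2 + ab - a + b^2 - b.
  reduce S modulo (f_1, f_2, g_3, g_4):
  remainder -ab + a - b^2 + b + 1 ≠ 0; add g_5 = -ab + a - b^2 + b + 1 to the basis.

S(g_4,g_5): lcm = ab^2. S = a - b^3 + 1.
  reduce S modulo (f_1, f_2, g_3, g_4, g_5):
  remainder a - b^3 + 1 ≠ 0; add g_6 = a - b^3 + 1 to the basis.

S(f_1,g_6): lcm = a^2b. S = a^2 + ab^4 - ab + b - 1.
  reduce S modulo (f_1, f_2, g_3, g_4, g_5, g_6):
  remainder b^4 - b^3 + b^2 + b ≠ 0; add g_7 = b^4 - b^3 + b^2 + b to the basis.

The other S-polynomials (S(f_2,g_3), S(f_2,g_4), S(g_3,g_4), S(f_1,g_5), S(f_2,g_5), S(g_3,g_5), S(f_2,g_6), S(g_3,g_6), S(g_4,g_6), S(g_5,g_6), S(f_1,g_7), S(f_2,g_7), S(g_3,g_7), S(g_4,g_7), S(g_5,g_7), S(g_6,g_7)) all reduce to 0 modulo the current basis, so we have a Gröbner basis.
Inter-reduce: drop elements whose leading term is divisible by another's, tail-reduce, and make monic.
Reduced Gröbner basis: {a - b^3 + 1, b^4 - b^3 + b^2 + b}.

Buchberger on the second generating set:
h_1 = -a^2b - ab + a + b - 1, LT = a^2b.
h_2 = a^2 - ab - a + b + 1, LT = a^2.

S(h_1,h_2): lcm = a^2b. S = ab^2 - ab - a - b^2 + b + 1.
  reduce S modulo (h_1, h_2):
  remainder ab^2 - ab - a - b^2 + b + 1 ≠ 0; add k_3 = ab^2 - ab - a - b^2 + b + 1 to the basis.

S(h_1,k_3): lcm = a^2b^2. S = a^2b + a^2 - ab^2 + ab - a - b^2 + b.
  reduce S modulo (h_1, h_2, k_3):
  remainder b^2 - b - 1 ≠ 0; add k_4 = b^2 - b - 1 to the basis.

The other S-polynomials (S(h_2,k_3), S(h_1,k_4), S(h_2,k_4), S(k_3,k_4)) all reduce to 0 modulo the current basis, so we have a Gröbner basis.
Inter-reduce: drop elements whose leading term is divisible by another's, tail-reduce, and make monic.
Reduced Gröbner basis: {a^2 - ab - a + b + 1, b^2 - b - 1}.

These differ, so the ideals are not equal.

No, the ideals differ.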